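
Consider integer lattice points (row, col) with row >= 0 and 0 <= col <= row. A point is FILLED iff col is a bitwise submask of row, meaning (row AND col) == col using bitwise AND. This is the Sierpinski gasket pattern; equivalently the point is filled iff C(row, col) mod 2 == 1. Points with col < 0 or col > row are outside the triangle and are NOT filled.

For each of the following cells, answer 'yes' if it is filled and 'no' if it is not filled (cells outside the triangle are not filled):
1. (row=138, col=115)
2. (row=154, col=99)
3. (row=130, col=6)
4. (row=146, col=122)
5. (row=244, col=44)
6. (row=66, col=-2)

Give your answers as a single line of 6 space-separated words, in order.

(138,115): row=0b10001010, col=0b1110011, row AND col = 0b10 = 2; 2 != 115 -> empty
(154,99): row=0b10011010, col=0b1100011, row AND col = 0b10 = 2; 2 != 99 -> empty
(130,6): row=0b10000010, col=0b110, row AND col = 0b10 = 2; 2 != 6 -> empty
(146,122): row=0b10010010, col=0b1111010, row AND col = 0b10010 = 18; 18 != 122 -> empty
(244,44): row=0b11110100, col=0b101100, row AND col = 0b100100 = 36; 36 != 44 -> empty
(66,-2): col outside [0, 66] -> not filled

Answer: no no no no no no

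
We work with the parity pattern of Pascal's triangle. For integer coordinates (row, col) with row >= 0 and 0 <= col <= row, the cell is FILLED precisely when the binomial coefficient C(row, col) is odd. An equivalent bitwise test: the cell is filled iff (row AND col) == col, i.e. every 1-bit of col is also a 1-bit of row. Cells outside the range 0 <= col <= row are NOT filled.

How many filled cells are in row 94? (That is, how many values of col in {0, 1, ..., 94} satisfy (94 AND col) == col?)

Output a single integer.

94 in binary = 1011110
popcount(94) = number of 1-bits in 1011110 = 5
A col c satisfies (94 AND c) == c iff every set bit of c is also set in 94; each of the 5 set bits of 94 can independently be on or off in c.
count = 2^5 = 32

Answer: 32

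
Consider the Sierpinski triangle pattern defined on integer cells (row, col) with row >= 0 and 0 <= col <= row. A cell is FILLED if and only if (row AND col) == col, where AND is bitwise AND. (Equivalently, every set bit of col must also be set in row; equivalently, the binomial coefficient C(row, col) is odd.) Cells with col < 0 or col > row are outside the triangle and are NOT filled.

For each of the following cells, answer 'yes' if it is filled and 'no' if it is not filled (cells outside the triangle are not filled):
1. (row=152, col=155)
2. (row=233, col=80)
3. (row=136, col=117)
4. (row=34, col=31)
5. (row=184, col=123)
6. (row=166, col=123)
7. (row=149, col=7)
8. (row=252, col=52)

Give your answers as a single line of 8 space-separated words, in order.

Answer: no no no no no no no yes

Derivation:
(152,155): col outside [0, 152] -> not filled
(233,80): row=0b11101001, col=0b1010000, row AND col = 0b1000000 = 64; 64 != 80 -> empty
(136,117): row=0b10001000, col=0b1110101, row AND col = 0b0 = 0; 0 != 117 -> empty
(34,31): row=0b100010, col=0b11111, row AND col = 0b10 = 2; 2 != 31 -> empty
(184,123): row=0b10111000, col=0b1111011, row AND col = 0b111000 = 56; 56 != 123 -> empty
(166,123): row=0b10100110, col=0b1111011, row AND col = 0b100010 = 34; 34 != 123 -> empty
(149,7): row=0b10010101, col=0b111, row AND col = 0b101 = 5; 5 != 7 -> empty
(252,52): row=0b11111100, col=0b110100, row AND col = 0b110100 = 52; 52 == 52 -> filled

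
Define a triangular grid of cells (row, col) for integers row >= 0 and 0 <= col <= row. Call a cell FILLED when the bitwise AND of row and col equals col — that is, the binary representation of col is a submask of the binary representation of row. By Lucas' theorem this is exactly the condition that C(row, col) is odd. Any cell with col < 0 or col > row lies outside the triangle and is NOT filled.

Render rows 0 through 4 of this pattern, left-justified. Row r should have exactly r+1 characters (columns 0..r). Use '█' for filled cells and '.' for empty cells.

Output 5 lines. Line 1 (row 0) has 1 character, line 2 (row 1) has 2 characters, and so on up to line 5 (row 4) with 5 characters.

Answer: █
██
█.█
████
█...█

Derivation:
r0=0: █
r1=1: ██
r2=10: █.█
r3=11: ████
r4=100: █...█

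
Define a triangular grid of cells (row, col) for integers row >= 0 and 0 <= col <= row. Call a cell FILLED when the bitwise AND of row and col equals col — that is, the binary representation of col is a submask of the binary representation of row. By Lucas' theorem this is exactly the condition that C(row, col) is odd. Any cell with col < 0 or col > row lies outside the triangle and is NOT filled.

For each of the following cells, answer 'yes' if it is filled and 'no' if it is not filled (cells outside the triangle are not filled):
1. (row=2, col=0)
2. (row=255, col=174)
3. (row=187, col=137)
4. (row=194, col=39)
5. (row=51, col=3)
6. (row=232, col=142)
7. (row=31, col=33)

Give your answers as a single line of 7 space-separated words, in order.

Answer: yes yes yes no yes no no

Derivation:
(2,0): row=0b10, col=0b0, row AND col = 0b0 = 0; 0 == 0 -> filled
(255,174): row=0b11111111, col=0b10101110, row AND col = 0b10101110 = 174; 174 == 174 -> filled
(187,137): row=0b10111011, col=0b10001001, row AND col = 0b10001001 = 137; 137 == 137 -> filled
(194,39): row=0b11000010, col=0b100111, row AND col = 0b10 = 2; 2 != 39 -> empty
(51,3): row=0b110011, col=0b11, row AND col = 0b11 = 3; 3 == 3 -> filled
(232,142): row=0b11101000, col=0b10001110, row AND col = 0b10001000 = 136; 136 != 142 -> empty
(31,33): col outside [0, 31] -> not filled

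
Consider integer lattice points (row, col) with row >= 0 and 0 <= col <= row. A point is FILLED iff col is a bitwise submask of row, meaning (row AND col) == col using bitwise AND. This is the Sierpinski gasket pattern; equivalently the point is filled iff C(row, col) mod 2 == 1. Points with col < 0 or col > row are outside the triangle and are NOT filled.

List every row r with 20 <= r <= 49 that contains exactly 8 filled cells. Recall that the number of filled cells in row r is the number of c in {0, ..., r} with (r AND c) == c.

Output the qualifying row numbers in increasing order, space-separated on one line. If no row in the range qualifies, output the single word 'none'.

Row r has 2^popcount(r) filled cells, so we need popcount(r) = log2(8) = 3.
Scan r = 20..49 and keep those with exactly 3 one-bits:
r=20=10100 popcount=2 -> skip
r=21=10101 popcount=3 -> KEEP
r=22=10110 popcount=3 -> KEEP
r=23=10111 popcount=4 -> skip
r=24=11000 popcount=2 -> skip
r=25=11001 popcount=3 -> KEEP
r=26=11010 popcount=3 -> KEEP
r=27=11011 popcount=4 -> skip
r=28=11100 popcount=3 -> KEEP
r=29=11101 popcount=4 -> skip
r=30=11110 popcount=4 -> skip
r=31=11111 popcount=5 -> skip
r=32=100000 popcount=1 -> skip
r=33=100001 popcount=2 -> skip
r=34=100010 popcount=2 -> skip
r=35=100011 popcount=3 -> KEEP
r=36=100100 popcount=2 -> skip
r=37=100101 popcount=3 -> KEEP
r=38=100110 popcount=3 -> KEEP
r=39=100111 popcount=4 -> skip
r=40=101000 popcount=2 -> skip
r=41=101001 popcount=3 -> KEEP
r=42=101010 popcount=3 -> KEEP
r=43=101011 popcount=4 -> skip
r=44=101100 popcount=3 -> KEEP
r=45=101101 popcount=4 -> skip
r=46=101110 popcount=4 -> skip
r=47=101111 popcount=5 -> skip
r=48=110000 popcount=2 -> skip
r=49=110001 popcount=3 -> KEEP
Kept rows: 21 22 25 26 28 35 37 38 41 42 44 49

Answer: 21 22 25 26 28 35 37 38 41 42 44 49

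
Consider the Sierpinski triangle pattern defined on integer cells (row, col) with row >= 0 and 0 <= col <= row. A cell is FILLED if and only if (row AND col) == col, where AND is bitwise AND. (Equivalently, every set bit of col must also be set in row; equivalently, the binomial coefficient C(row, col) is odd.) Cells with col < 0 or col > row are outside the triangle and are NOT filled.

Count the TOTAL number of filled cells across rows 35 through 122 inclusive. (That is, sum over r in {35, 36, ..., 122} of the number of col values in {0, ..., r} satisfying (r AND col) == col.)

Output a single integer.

r35=100011 pc3: +8 =8
r36=100100 pc2: +4 =12
r37=100101 pc3: +8 =20
r38=100110 pc3: +8 =28
r39=100111 pc4: +16 =44
r40=101000 pc2: +4 =48
r41=101001 pc3: +8 =56
r42=101010 pc3: +8 =64
r43=101011 pc4: +16 =80
r44=101100 pc3: +8 =88
r45=101101 pc4: +16 =104
r46=101110 pc4: +16 =120
r47=101111 pc5: +32 =152
r48=110000 pc2: +4 =156
r49=110001 pc3: +8 =164
r50=110010 pc3: +8 =172
r51=110011 pc4: +16 =188
r52=110100 pc3: +8 =196
r53=110101 pc4: +16 =212
r54=110110 pc4: +16 =228
r55=110111 pc5: +32 =260
r56=111000 pc3: +8 =268
r57=111001 pc4: +16 =284
r58=111010 pc4: +16 =300
r59=111011 pc5: +32 =332
r60=111100 pc4: +16 =348
r61=111101 pc5: +32 =380
r62=111110 pc5: +32 =412
r63=111111 pc6: +64 =476
r64=1000000 pc1: +2 =478
r65=1000001 pc2: +4 =482
r66=1000010 pc2: +4 =486
r67=1000011 pc3: +8 =494
r68=1000100 pc2: +4 =498
r69=1000101 pc3: +8 =506
r70=1000110 pc3: +8 =514
r71=1000111 pc4: +16 =530
r72=1001000 pc2: +4 =534
r73=1001001 pc3: +8 =542
r74=1001010 pc3: +8 =550
r75=1001011 pc4: +16 =566
r76=1001100 pc3: +8 =574
r77=1001101 pc4: +16 =590
r78=1001110 pc4: +16 =606
r79=1001111 pc5: +32 =638
r80=1010000 pc2: +4 =642
r81=1010001 pc3: +8 =650
r82=1010010 pc3: +8 =658
r83=1010011 pc4: +16 =674
r84=1010100 pc3: +8 =682
r85=1010101 pc4: +16 =698
r86=1010110 pc4: +16 =714
r87=1010111 pc5: +32 =746
r88=1011000 pc3: +8 =754
r89=1011001 pc4: +16 =770
r90=1011010 pc4: +16 =786
r91=1011011 pc5: +32 =818
r92=1011100 pc4: +16 =834
r93=1011101 pc5: +32 =866
r94=1011110 pc5: +32 =898
r95=1011111 pc6: +64 =962
r96=1100000 pc2: +4 =966
r97=1100001 pc3: +8 =974
r98=1100010 pc3: +8 =982
r99=1100011 pc4: +16 =998
r100=1100100 pc3: +8 =1006
r101=1100101 pc4: +16 =1022
r102=1100110 pc4: +16 =1038
r103=1100111 pc5: +32 =1070
r104=1101000 pc3: +8 =1078
r105=1101001 pc4: +16 =1094
r106=1101010 pc4: +16 =1110
r107=1101011 pc5: +32 =1142
r108=1101100 pc4: +16 =1158
r109=1101101 pc5: +32 =1190
r110=1101110 pc5: +32 =1222
r111=1101111 pc6: +64 =1286
r112=1110000 pc3: +8 =1294
r113=1110001 pc4: +16 =1310
r114=1110010 pc4: +16 =1326
r115=1110011 pc5: +32 =1358
r116=1110100 pc4: +16 =1374
r117=1110101 pc5: +32 =1406
r118=1110110 pc5: +32 =1438
r119=1110111 pc6: +64 =1502
r120=1111000 pc4: +16 =1518
r121=1111001 pc5: +32 =1550
r122=1111010 pc5: +32 =1582

Answer: 1582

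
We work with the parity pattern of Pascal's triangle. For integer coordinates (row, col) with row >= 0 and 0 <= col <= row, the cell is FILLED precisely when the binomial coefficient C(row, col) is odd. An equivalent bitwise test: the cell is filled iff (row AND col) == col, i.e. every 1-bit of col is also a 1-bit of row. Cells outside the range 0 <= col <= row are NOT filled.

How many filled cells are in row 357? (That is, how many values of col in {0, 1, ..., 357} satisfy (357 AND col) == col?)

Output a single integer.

Answer: 32

Derivation:
357 in binary = 101100101
popcount(357) = number of 1-bits in 101100101 = 5
A col c satisfies (357 AND c) == c iff every set bit of c is also set in 357; each of the 5 set bits of 357 can independently be on or off in c.
count = 2^5 = 32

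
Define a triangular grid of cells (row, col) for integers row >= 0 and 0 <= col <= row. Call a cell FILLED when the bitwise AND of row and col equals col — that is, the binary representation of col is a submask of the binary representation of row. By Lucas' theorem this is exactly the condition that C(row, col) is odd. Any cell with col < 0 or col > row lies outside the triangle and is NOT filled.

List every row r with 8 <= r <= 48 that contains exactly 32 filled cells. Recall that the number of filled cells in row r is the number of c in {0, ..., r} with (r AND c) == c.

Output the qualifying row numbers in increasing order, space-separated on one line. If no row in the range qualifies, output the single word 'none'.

Row r has 2^popcount(r) filled cells, so we need popcount(r) = log2(32) = 5.
Scan r = 8..48 and keep those with exactly 5 one-bits:
r=8=1000 popcount=1 -> skip
r=9=1001 popcount=2 -> skip
r=10=1010 popcount=2 -> skip
r=11=1011 popcount=3 -> skip
r=12=1100 popcount=2 -> skip
r=13=1101 popcount=3 -> skip
r=14=1110 popcount=3 -> skip
r=15=1111 popcount=4 -> skip
r=16=10000 popcount=1 -> skip
r=17=10001 popcount=2 -> skip
r=18=10010 popcount=2 -> skip
r=19=10011 popcount=3 -> skip
r=20=10100 popcount=2 -> skip
r=21=10101 popcount=3 -> skip
r=22=10110 popcount=3 -> skip
r=23=10111 popcount=4 -> skip
r=24=11000 popcount=2 -> skip
r=25=11001 popcount=3 -> skip
r=26=11010 popcount=3 -> skip
r=27=11011 popcount=4 -> skip
r=28=11100 popcount=3 -> skip
r=29=11101 popcount=4 -> skip
r=30=11110 popcount=4 -> skip
r=31=11111 popcount=5 -> KEEP
r=32=100000 popcount=1 -> skip
r=33=100001 popcount=2 -> skip
r=34=100010 popcount=2 -> skip
r=35=100011 popcount=3 -> skip
r=36=100100 popcount=2 -> skip
r=37=100101 popcount=3 -> skip
r=38=100110 popcount=3 -> skip
r=39=100111 popcount=4 -> skip
r=40=101000 popcount=2 -> skip
r=41=101001 popcount=3 -> skip
r=42=101010 popcount=3 -> skip
r=43=101011 popcount=4 -> skip
r=44=101100 popcount=3 -> skip
r=45=101101 popcount=4 -> skip
r=46=101110 popcount=4 -> skip
r=47=101111 popcount=5 -> KEEP
r=48=110000 popcount=2 -> skip
Kept rows: 31 47

Answer: 31 47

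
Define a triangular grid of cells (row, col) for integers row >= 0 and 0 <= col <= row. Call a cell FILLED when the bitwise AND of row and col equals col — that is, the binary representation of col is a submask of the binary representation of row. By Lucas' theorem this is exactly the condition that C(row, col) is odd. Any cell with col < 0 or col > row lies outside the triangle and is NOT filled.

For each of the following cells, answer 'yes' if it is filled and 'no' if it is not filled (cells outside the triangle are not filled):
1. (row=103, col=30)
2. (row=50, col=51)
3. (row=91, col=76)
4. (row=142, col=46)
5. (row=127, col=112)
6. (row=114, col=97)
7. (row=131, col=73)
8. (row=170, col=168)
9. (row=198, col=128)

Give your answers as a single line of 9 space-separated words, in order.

Answer: no no no no yes no no yes yes

Derivation:
(103,30): row=0b1100111, col=0b11110, row AND col = 0b110 = 6; 6 != 30 -> empty
(50,51): col outside [0, 50] -> not filled
(91,76): row=0b1011011, col=0b1001100, row AND col = 0b1001000 = 72; 72 != 76 -> empty
(142,46): row=0b10001110, col=0b101110, row AND col = 0b1110 = 14; 14 != 46 -> empty
(127,112): row=0b1111111, col=0b1110000, row AND col = 0b1110000 = 112; 112 == 112 -> filled
(114,97): row=0b1110010, col=0b1100001, row AND col = 0b1100000 = 96; 96 != 97 -> empty
(131,73): row=0b10000011, col=0b1001001, row AND col = 0b1 = 1; 1 != 73 -> empty
(170,168): row=0b10101010, col=0b10101000, row AND col = 0b10101000 = 168; 168 == 168 -> filled
(198,128): row=0b11000110, col=0b10000000, row AND col = 0b10000000 = 128; 128 == 128 -> filled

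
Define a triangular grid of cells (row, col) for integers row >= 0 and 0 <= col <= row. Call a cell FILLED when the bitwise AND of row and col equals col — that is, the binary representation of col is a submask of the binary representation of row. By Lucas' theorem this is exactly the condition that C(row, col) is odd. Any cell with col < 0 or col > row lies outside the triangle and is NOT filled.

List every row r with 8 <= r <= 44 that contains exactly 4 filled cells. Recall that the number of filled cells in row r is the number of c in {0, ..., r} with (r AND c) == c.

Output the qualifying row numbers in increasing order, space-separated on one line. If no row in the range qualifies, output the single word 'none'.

Answer: 9 10 12 17 18 20 24 33 34 36 40

Derivation:
Row r has 2^popcount(r) filled cells, so we need popcount(r) = log2(4) = 2.
Scan r = 8..44 and keep those with exactly 2 one-bits:
r=8=1000 popcount=1 -> skip
r=9=1001 popcount=2 -> KEEP
r=10=1010 popcount=2 -> KEEP
r=11=1011 popcount=3 -> skip
r=12=1100 popcount=2 -> KEEP
r=13=1101 popcount=3 -> skip
r=14=1110 popcount=3 -> skip
r=15=1111 popcount=4 -> skip
r=16=10000 popcount=1 -> skip
r=17=10001 popcount=2 -> KEEP
r=18=10010 popcount=2 -> KEEP
r=19=10011 popcount=3 -> skip
r=20=10100 popcount=2 -> KEEP
r=21=10101 popcount=3 -> skip
r=22=10110 popcount=3 -> skip
r=23=10111 popcount=4 -> skip
r=24=11000 popcount=2 -> KEEP
r=25=11001 popcount=3 -> skip
r=26=11010 popcount=3 -> skip
r=27=11011 popcount=4 -> skip
r=28=11100 popcount=3 -> skip
r=29=11101 popcount=4 -> skip
r=30=11110 popcount=4 -> skip
r=31=11111 popcount=5 -> skip
r=32=100000 popcount=1 -> skip
r=33=100001 popcount=2 -> KEEP
r=34=100010 popcount=2 -> KEEP
r=35=100011 popcount=3 -> skip
r=36=100100 popcount=2 -> KEEP
r=37=100101 popcount=3 -> skip
r=38=100110 popcount=3 -> skip
r=39=100111 popcount=4 -> skip
r=40=101000 popcount=2 -> KEEP
r=41=101001 popcount=3 -> skip
r=42=101010 popcount=3 -> skip
r=43=101011 popcount=4 -> skip
r=44=101100 popcount=3 -> skip
Kept rows: 9 10 12 17 18 20 24 33 34 36 40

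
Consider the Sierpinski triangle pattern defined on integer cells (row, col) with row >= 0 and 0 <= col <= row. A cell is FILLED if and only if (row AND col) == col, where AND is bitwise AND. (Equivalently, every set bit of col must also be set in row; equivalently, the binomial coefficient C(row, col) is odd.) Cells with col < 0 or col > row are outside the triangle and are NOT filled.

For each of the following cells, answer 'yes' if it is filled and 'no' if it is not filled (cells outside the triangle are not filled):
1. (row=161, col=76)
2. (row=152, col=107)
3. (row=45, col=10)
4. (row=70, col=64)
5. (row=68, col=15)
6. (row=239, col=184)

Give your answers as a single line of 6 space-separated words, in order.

(161,76): row=0b10100001, col=0b1001100, row AND col = 0b0 = 0; 0 != 76 -> empty
(152,107): row=0b10011000, col=0b1101011, row AND col = 0b1000 = 8; 8 != 107 -> empty
(45,10): row=0b101101, col=0b1010, row AND col = 0b1000 = 8; 8 != 10 -> empty
(70,64): row=0b1000110, col=0b1000000, row AND col = 0b1000000 = 64; 64 == 64 -> filled
(68,15): row=0b1000100, col=0b1111, row AND col = 0b100 = 4; 4 != 15 -> empty
(239,184): row=0b11101111, col=0b10111000, row AND col = 0b10101000 = 168; 168 != 184 -> empty

Answer: no no no yes no no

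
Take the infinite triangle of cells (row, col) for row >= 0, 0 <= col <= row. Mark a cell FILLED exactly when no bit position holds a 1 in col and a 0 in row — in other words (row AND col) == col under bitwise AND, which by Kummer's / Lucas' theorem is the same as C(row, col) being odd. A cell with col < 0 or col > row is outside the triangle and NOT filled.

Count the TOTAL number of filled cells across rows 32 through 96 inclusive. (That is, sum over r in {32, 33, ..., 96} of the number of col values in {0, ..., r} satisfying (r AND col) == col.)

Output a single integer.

Answer: 976

Derivation:
r32=100000 pc1: +2 =2
r33=100001 pc2: +4 =6
r34=100010 pc2: +4 =10
r35=100011 pc3: +8 =18
r36=100100 pc2: +4 =22
r37=100101 pc3: +8 =30
r38=100110 pc3: +8 =38
r39=100111 pc4: +16 =54
r40=101000 pc2: +4 =58
r41=101001 pc3: +8 =66
r42=101010 pc3: +8 =74
r43=101011 pc4: +16 =90
r44=101100 pc3: +8 =98
r45=101101 pc4: +16 =114
r46=101110 pc4: +16 =130
r47=101111 pc5: +32 =162
r48=110000 pc2: +4 =166
r49=110001 pc3: +8 =174
r50=110010 pc3: +8 =182
r51=110011 pc4: +16 =198
r52=110100 pc3: +8 =206
r53=110101 pc4: +16 =222
r54=110110 pc4: +16 =238
r55=110111 pc5: +32 =270
r56=111000 pc3: +8 =278
r57=111001 pc4: +16 =294
r58=111010 pc4: +16 =310
r59=111011 pc5: +32 =342
r60=111100 pc4: +16 =358
r61=111101 pc5: +32 =390
r62=111110 pc5: +32 =422
r63=111111 pc6: +64 =486
r64=1000000 pc1: +2 =488
r65=1000001 pc2: +4 =492
r66=1000010 pc2: +4 =496
r67=1000011 pc3: +8 =504
r68=1000100 pc2: +4 =508
r69=1000101 pc3: +8 =516
r70=1000110 pc3: +8 =524
r71=1000111 pc4: +16 =540
r72=1001000 pc2: +4 =544
r73=1001001 pc3: +8 =552
r74=1001010 pc3: +8 =560
r75=1001011 pc4: +16 =576
r76=1001100 pc3: +8 =584
r77=1001101 pc4: +16 =600
r78=1001110 pc4: +16 =616
r79=1001111 pc5: +32 =648
r80=1010000 pc2: +4 =652
r81=1010001 pc3: +8 =660
r82=1010010 pc3: +8 =668
r83=1010011 pc4: +16 =684
r84=1010100 pc3: +8 =692
r85=1010101 pc4: +16 =708
r86=1010110 pc4: +16 =724
r87=1010111 pc5: +32 =756
r88=1011000 pc3: +8 =764
r89=1011001 pc4: +16 =780
r90=1011010 pc4: +16 =796
r91=1011011 pc5: +32 =828
r92=1011100 pc4: +16 =844
r93=1011101 pc5: +32 =876
r94=1011110 pc5: +32 =908
r95=1011111 pc6: +64 =972
r96=1100000 pc2: +4 =976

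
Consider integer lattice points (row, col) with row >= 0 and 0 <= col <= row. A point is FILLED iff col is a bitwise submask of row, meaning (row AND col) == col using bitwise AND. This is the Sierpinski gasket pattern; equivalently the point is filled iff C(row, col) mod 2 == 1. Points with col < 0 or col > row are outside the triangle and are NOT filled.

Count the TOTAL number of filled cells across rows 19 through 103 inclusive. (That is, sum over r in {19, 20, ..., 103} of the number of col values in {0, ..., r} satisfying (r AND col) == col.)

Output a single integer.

r19=10011 pc3: +8 =8
r20=10100 pc2: +4 =12
r21=10101 pc3: +8 =20
r22=10110 pc3: +8 =28
r23=10111 pc4: +16 =44
r24=11000 pc2: +4 =48
r25=11001 pc3: +8 =56
r26=11010 pc3: +8 =64
r27=11011 pc4: +16 =80
r28=11100 pc3: +8 =88
r29=11101 pc4: +16 =104
r30=11110 pc4: +16 =120
r31=11111 pc5: +32 =152
r32=100000 pc1: +2 =154
r33=100001 pc2: +4 =158
r34=100010 pc2: +4 =162
r35=100011 pc3: +8 =170
r36=100100 pc2: +4 =174
r37=100101 pc3: +8 =182
r38=100110 pc3: +8 =190
r39=100111 pc4: +16 =206
r40=101000 pc2: +4 =210
r41=101001 pc3: +8 =218
r42=101010 pc3: +8 =226
r43=101011 pc4: +16 =242
r44=101100 pc3: +8 =250
r45=101101 pc4: +16 =266
r46=101110 pc4: +16 =282
r47=101111 pc5: +32 =314
r48=110000 pc2: +4 =318
r49=110001 pc3: +8 =326
r50=110010 pc3: +8 =334
r51=110011 pc4: +16 =350
r52=110100 pc3: +8 =358
r53=110101 pc4: +16 =374
r54=110110 pc4: +16 =390
r55=110111 pc5: +32 =422
r56=111000 pc3: +8 =430
r57=111001 pc4: +16 =446
r58=111010 pc4: +16 =462
r59=111011 pc5: +32 =494
r60=111100 pc4: +16 =510
r61=111101 pc5: +32 =542
r62=111110 pc5: +32 =574
r63=111111 pc6: +64 =638
r64=1000000 pc1: +2 =640
r65=1000001 pc2: +4 =644
r66=1000010 pc2: +4 =648
r67=1000011 pc3: +8 =656
r68=1000100 pc2: +4 =660
r69=1000101 pc3: +8 =668
r70=1000110 pc3: +8 =676
r71=1000111 pc4: +16 =692
r72=1001000 pc2: +4 =696
r73=1001001 pc3: +8 =704
r74=1001010 pc3: +8 =712
r75=1001011 pc4: +16 =728
r76=1001100 pc3: +8 =736
r77=1001101 pc4: +16 =752
r78=1001110 pc4: +16 =768
r79=1001111 pc5: +32 =800
r80=1010000 pc2: +4 =804
r81=1010001 pc3: +8 =812
r82=1010010 pc3: +8 =820
r83=1010011 pc4: +16 =836
r84=1010100 pc3: +8 =844
r85=1010101 pc4: +16 =860
r86=1010110 pc4: +16 =876
r87=1010111 pc5: +32 =908
r88=1011000 pc3: +8 =916
r89=1011001 pc4: +16 =932
r90=1011010 pc4: +16 =948
r91=1011011 pc5: +32 =980
r92=1011100 pc4: +16 =996
r93=1011101 pc5: +32 =1028
r94=1011110 pc5: +32 =1060
r95=1011111 pc6: +64 =1124
r96=1100000 pc2: +4 =1128
r97=1100001 pc3: +8 =1136
r98=1100010 pc3: +8 =1144
r99=1100011 pc4: +16 =1160
r100=1100100 pc3: +8 =1168
r101=1100101 pc4: +16 =1184
r102=1100110 pc4: +16 =1200
r103=1100111 pc5: +32 =1232

Answer: 1232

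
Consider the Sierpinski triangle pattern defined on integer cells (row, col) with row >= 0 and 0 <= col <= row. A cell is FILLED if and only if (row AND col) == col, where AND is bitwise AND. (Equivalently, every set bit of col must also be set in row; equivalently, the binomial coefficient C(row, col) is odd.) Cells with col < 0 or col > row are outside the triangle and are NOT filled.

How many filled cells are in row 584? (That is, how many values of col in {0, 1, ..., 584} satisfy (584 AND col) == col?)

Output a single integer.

Answer: 8

Derivation:
584 in binary = 1001001000
popcount(584) = number of 1-bits in 1001001000 = 3
A col c satisfies (584 AND c) == c iff every set bit of c is also set in 584; each of the 3 set bits of 584 can independently be on or off in c.
count = 2^3 = 8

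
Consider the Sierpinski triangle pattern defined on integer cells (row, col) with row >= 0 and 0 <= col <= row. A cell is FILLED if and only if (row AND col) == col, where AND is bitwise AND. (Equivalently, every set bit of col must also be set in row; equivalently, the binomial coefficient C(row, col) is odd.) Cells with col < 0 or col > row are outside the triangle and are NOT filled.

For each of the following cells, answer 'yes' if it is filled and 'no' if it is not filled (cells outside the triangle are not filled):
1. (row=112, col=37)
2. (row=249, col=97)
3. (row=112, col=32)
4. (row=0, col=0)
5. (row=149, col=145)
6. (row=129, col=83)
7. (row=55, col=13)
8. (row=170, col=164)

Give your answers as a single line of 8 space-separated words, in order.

(112,37): row=0b1110000, col=0b100101, row AND col = 0b100000 = 32; 32 != 37 -> empty
(249,97): row=0b11111001, col=0b1100001, row AND col = 0b1100001 = 97; 97 == 97 -> filled
(112,32): row=0b1110000, col=0b100000, row AND col = 0b100000 = 32; 32 == 32 -> filled
(0,0): row=0b0, col=0b0, row AND col = 0b0 = 0; 0 == 0 -> filled
(149,145): row=0b10010101, col=0b10010001, row AND col = 0b10010001 = 145; 145 == 145 -> filled
(129,83): row=0b10000001, col=0b1010011, row AND col = 0b1 = 1; 1 != 83 -> empty
(55,13): row=0b110111, col=0b1101, row AND col = 0b101 = 5; 5 != 13 -> empty
(170,164): row=0b10101010, col=0b10100100, row AND col = 0b10100000 = 160; 160 != 164 -> empty

Answer: no yes yes yes yes no no no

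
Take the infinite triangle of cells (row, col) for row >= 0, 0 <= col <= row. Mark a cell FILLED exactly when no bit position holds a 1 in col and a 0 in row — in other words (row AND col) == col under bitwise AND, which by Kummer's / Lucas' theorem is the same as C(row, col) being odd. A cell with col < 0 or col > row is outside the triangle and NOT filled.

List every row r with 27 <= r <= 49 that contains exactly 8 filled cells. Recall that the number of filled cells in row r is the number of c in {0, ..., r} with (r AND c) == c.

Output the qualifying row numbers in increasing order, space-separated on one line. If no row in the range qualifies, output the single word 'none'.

Answer: 28 35 37 38 41 42 44 49

Derivation:
Row r has 2^popcount(r) filled cells, so we need popcount(r) = log2(8) = 3.
Scan r = 27..49 and keep those with exactly 3 one-bits:
r=27=11011 popcount=4 -> skip
r=28=11100 popcount=3 -> KEEP
r=29=11101 popcount=4 -> skip
r=30=11110 popcount=4 -> skip
r=31=11111 popcount=5 -> skip
r=32=100000 popcount=1 -> skip
r=33=100001 popcount=2 -> skip
r=34=100010 popcount=2 -> skip
r=35=100011 popcount=3 -> KEEP
r=36=100100 popcount=2 -> skip
r=37=100101 popcount=3 -> KEEP
r=38=100110 popcount=3 -> KEEP
r=39=100111 popcount=4 -> skip
r=40=101000 popcount=2 -> skip
r=41=101001 popcount=3 -> KEEP
r=42=101010 popcount=3 -> KEEP
r=43=101011 popcount=4 -> skip
r=44=101100 popcount=3 -> KEEP
r=45=101101 popcount=4 -> skip
r=46=101110 popcount=4 -> skip
r=47=101111 popcount=5 -> skip
r=48=110000 popcount=2 -> skip
r=49=110001 popcount=3 -> KEEP
Kept rows: 28 35 37 38 41 42 44 49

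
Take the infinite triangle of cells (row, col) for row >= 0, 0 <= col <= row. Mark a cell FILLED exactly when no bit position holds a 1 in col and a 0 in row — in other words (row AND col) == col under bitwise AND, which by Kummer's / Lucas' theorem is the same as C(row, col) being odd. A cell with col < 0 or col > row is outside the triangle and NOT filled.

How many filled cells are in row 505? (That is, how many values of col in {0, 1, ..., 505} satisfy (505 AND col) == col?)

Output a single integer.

505 in binary = 111111001
popcount(505) = number of 1-bits in 111111001 = 7
A col c satisfies (505 AND c) == c iff every set bit of c is also set in 505; each of the 7 set bits of 505 can independently be on or off in c.
count = 2^7 = 128

Answer: 128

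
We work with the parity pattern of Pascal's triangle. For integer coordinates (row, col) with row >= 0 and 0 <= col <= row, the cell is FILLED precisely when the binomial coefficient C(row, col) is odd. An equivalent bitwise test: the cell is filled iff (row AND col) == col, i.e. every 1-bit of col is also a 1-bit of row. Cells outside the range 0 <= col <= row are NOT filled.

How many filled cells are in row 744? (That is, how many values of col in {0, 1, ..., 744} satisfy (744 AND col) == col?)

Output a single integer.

Answer: 32

Derivation:
744 in binary = 1011101000
popcount(744) = number of 1-bits in 1011101000 = 5
A col c satisfies (744 AND c) == c iff every set bit of c is also set in 744; each of the 5 set bits of 744 can independently be on or off in c.
count = 2^5 = 32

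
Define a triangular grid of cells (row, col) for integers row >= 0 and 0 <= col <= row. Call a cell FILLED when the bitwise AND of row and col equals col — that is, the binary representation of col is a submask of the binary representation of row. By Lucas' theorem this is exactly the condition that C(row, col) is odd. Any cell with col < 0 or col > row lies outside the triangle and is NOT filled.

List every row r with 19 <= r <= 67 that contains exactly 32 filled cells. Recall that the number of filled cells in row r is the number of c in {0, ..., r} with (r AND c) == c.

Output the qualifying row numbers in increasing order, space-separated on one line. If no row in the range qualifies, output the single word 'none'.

Answer: 31 47 55 59 61 62

Derivation:
Row r has 2^popcount(r) filled cells, so we need popcount(r) = log2(32) = 5.
Scan r = 19..67 and keep those with exactly 5 one-bits:
r=19=10011 popcount=3 -> skip
r=20=10100 popcount=2 -> skip
r=21=10101 popcount=3 -> skip
r=22=10110 popcount=3 -> skip
r=23=10111 popcount=4 -> skip
r=24=11000 popcount=2 -> skip
r=25=11001 popcount=3 -> skip
r=26=11010 popcount=3 -> skip
r=27=11011 popcount=4 -> skip
r=28=11100 popcount=3 -> skip
r=29=11101 popcount=4 -> skip
r=30=11110 popcount=4 -> skip
r=31=11111 popcount=5 -> KEEP
r=32=100000 popcount=1 -> skip
r=33=100001 popcount=2 -> skip
r=34=100010 popcount=2 -> skip
r=35=100011 popcount=3 -> skip
r=36=100100 popcount=2 -> skip
r=37=100101 popcount=3 -> skip
r=38=100110 popcount=3 -> skip
r=39=100111 popcount=4 -> skip
r=40=101000 popcount=2 -> skip
r=41=101001 popcount=3 -> skip
r=42=101010 popcount=3 -> skip
r=43=101011 popcount=4 -> skip
r=44=101100 popcount=3 -> skip
r=45=101101 popcount=4 -> skip
r=46=101110 popcount=4 -> skip
r=47=101111 popcount=5 -> KEEP
r=48=110000 popcount=2 -> skip
r=49=110001 popcount=3 -> skip
r=50=110010 popcount=3 -> skip
r=51=110011 popcount=4 -> skip
r=52=110100 popcount=3 -> skip
r=53=110101 popcount=4 -> skip
r=54=110110 popcount=4 -> skip
r=55=110111 popcount=5 -> KEEP
r=56=111000 popcount=3 -> skip
r=57=111001 popcount=4 -> skip
r=58=111010 popcount=4 -> skip
r=59=111011 popcount=5 -> KEEP
r=60=111100 popcount=4 -> skip
r=61=111101 popcount=5 -> KEEP
r=62=111110 popcount=5 -> KEEP
r=63=111111 popcount=6 -> skip
r=64=1000000 popcount=1 -> skip
r=65=1000001 popcount=2 -> skip
r=66=1000010 popcount=2 -> skip
r=67=1000011 popcount=3 -> skip
Kept rows: 31 47 55 59 61 62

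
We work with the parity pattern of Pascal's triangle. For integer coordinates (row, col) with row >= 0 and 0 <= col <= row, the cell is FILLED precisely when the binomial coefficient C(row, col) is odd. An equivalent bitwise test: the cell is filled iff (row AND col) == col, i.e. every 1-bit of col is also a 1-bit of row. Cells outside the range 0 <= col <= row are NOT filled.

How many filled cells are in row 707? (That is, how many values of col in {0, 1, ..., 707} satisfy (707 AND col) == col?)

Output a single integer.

707 in binary = 1011000011
popcount(707) = number of 1-bits in 1011000011 = 5
A col c satisfies (707 AND c) == c iff every set bit of c is also set in 707; each of the 5 set bits of 707 can independently be on or off in c.
count = 2^5 = 32

Answer: 32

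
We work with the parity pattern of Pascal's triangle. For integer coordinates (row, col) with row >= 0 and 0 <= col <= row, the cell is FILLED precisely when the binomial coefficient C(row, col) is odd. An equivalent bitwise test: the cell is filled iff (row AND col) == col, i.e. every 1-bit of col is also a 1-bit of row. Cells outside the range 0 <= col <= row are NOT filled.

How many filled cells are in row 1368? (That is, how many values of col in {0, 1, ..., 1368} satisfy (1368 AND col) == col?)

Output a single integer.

1368 in binary = 10101011000
popcount(1368) = number of 1-bits in 10101011000 = 5
A col c satisfies (1368 AND c) == c iff every set bit of c is also set in 1368; each of the 5 set bits of 1368 can independently be on or off in c.
count = 2^5 = 32

Answer: 32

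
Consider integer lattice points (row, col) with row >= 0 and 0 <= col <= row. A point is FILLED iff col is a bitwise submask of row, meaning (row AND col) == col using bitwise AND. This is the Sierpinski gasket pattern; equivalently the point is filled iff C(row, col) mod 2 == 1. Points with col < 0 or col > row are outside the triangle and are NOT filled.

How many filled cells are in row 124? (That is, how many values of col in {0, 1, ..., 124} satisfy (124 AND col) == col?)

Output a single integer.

Answer: 32

Derivation:
124 in binary = 1111100
popcount(124) = number of 1-bits in 1111100 = 5
A col c satisfies (124 AND c) == c iff every set bit of c is also set in 124; each of the 5 set bits of 124 can independently be on or off in c.
count = 2^5 = 32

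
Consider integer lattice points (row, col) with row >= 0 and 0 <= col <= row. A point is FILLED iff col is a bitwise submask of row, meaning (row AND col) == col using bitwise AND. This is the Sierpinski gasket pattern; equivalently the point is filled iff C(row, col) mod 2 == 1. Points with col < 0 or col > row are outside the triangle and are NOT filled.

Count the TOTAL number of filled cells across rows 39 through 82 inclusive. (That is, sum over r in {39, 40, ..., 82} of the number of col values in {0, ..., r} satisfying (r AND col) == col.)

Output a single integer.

Answer: 630

Derivation:
r39=100111 pc4: +16 =16
r40=101000 pc2: +4 =20
r41=101001 pc3: +8 =28
r42=101010 pc3: +8 =36
r43=101011 pc4: +16 =52
r44=101100 pc3: +8 =60
r45=101101 pc4: +16 =76
r46=101110 pc4: +16 =92
r47=101111 pc5: +32 =124
r48=110000 pc2: +4 =128
r49=110001 pc3: +8 =136
r50=110010 pc3: +8 =144
r51=110011 pc4: +16 =160
r52=110100 pc3: +8 =168
r53=110101 pc4: +16 =184
r54=110110 pc4: +16 =200
r55=110111 pc5: +32 =232
r56=111000 pc3: +8 =240
r57=111001 pc4: +16 =256
r58=111010 pc4: +16 =272
r59=111011 pc5: +32 =304
r60=111100 pc4: +16 =320
r61=111101 pc5: +32 =352
r62=111110 pc5: +32 =384
r63=111111 pc6: +64 =448
r64=1000000 pc1: +2 =450
r65=1000001 pc2: +4 =454
r66=1000010 pc2: +4 =458
r67=1000011 pc3: +8 =466
r68=1000100 pc2: +4 =470
r69=1000101 pc3: +8 =478
r70=1000110 pc3: +8 =486
r71=1000111 pc4: +16 =502
r72=1001000 pc2: +4 =506
r73=1001001 pc3: +8 =514
r74=1001010 pc3: +8 =522
r75=1001011 pc4: +16 =538
r76=1001100 pc3: +8 =546
r77=1001101 pc4: +16 =562
r78=1001110 pc4: +16 =578
r79=1001111 pc5: +32 =610
r80=1010000 pc2: +4 =614
r81=1010001 pc3: +8 =622
r82=1010010 pc3: +8 =630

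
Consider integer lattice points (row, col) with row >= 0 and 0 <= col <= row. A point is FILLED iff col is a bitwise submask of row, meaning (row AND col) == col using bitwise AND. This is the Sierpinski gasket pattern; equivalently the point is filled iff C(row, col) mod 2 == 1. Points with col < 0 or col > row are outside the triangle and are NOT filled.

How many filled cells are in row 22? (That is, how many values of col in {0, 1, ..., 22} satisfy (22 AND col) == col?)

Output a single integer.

Answer: 8

Derivation:
22 in binary = 10110
popcount(22) = number of 1-bits in 10110 = 3
A col c satisfies (22 AND c) == c iff every set bit of c is also set in 22; each of the 3 set bits of 22 can independently be on or off in c.
count = 2^3 = 8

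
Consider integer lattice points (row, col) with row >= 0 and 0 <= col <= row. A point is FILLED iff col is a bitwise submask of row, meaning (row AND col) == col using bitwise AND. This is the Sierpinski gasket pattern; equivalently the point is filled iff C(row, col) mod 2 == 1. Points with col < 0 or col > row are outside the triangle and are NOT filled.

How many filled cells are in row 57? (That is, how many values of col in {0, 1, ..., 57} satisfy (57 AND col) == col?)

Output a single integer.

Answer: 16

Derivation:
57 in binary = 111001
popcount(57) = number of 1-bits in 111001 = 4
A col c satisfies (57 AND c) == c iff every set bit of c is also set in 57; each of the 4 set bits of 57 can independently be on or off in c.
count = 2^4 = 16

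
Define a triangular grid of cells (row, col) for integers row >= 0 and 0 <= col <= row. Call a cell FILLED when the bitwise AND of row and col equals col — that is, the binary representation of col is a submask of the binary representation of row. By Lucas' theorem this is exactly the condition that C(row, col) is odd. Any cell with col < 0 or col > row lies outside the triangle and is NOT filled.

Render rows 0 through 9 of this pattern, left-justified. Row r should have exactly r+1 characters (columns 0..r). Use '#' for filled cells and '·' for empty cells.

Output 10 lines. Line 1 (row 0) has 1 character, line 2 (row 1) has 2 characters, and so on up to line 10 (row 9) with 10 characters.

Answer: #
##
#·#
####
#···#
##··##
#·#·#·#
########
#·······#
##······##

Derivation:
r0=0: #
r1=1: ##
r2=10: #·#
r3=11: ####
r4=100: #···#
r5=101: ##··##
r6=110: #·#·#·#
r7=111: ########
r8=1000: #·······#
r9=1001: ##······##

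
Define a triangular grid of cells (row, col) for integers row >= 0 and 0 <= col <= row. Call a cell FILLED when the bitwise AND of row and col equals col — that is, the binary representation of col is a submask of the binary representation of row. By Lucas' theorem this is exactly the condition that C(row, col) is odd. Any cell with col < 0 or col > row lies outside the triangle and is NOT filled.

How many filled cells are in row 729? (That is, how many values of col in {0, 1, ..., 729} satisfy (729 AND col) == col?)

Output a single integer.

729 in binary = 1011011001
popcount(729) = number of 1-bits in 1011011001 = 6
A col c satisfies (729 AND c) == c iff every set bit of c is also set in 729; each of the 6 set bits of 729 can independently be on or off in c.
count = 2^6 = 64

Answer: 64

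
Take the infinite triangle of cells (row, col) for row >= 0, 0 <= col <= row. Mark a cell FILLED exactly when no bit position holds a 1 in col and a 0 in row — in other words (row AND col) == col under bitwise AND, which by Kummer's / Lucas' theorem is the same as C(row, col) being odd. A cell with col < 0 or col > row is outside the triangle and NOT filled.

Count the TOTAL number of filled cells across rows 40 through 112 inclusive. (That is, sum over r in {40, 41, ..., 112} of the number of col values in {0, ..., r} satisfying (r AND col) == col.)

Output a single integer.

r40=101000 pc2: +4 =4
r41=101001 pc3: +8 =12
r42=101010 pc3: +8 =20
r43=101011 pc4: +16 =36
r44=101100 pc3: +8 =44
r45=101101 pc4: +16 =60
r46=101110 pc4: +16 =76
r47=101111 pc5: +32 =108
r48=110000 pc2: +4 =112
r49=110001 pc3: +8 =120
r50=110010 pc3: +8 =128
r51=110011 pc4: +16 =144
r52=110100 pc3: +8 =152
r53=110101 pc4: +16 =168
r54=110110 pc4: +16 =184
r55=110111 pc5: +32 =216
r56=111000 pc3: +8 =224
r57=111001 pc4: +16 =240
r58=111010 pc4: +16 =256
r59=111011 pc5: +32 =288
r60=111100 pc4: +16 =304
r61=111101 pc5: +32 =336
r62=111110 pc5: +32 =368
r63=111111 pc6: +64 =432
r64=1000000 pc1: +2 =434
r65=1000001 pc2: +4 =438
r66=1000010 pc2: +4 =442
r67=1000011 pc3: +8 =450
r68=1000100 pc2: +4 =454
r69=1000101 pc3: +8 =462
r70=1000110 pc3: +8 =470
r71=1000111 pc4: +16 =486
r72=1001000 pc2: +4 =490
r73=1001001 pc3: +8 =498
r74=1001010 pc3: +8 =506
r75=1001011 pc4: +16 =522
r76=1001100 pc3: +8 =530
r77=1001101 pc4: +16 =546
r78=1001110 pc4: +16 =562
r79=1001111 pc5: +32 =594
r80=1010000 pc2: +4 =598
r81=1010001 pc3: +8 =606
r82=1010010 pc3: +8 =614
r83=1010011 pc4: +16 =630
r84=1010100 pc3: +8 =638
r85=1010101 pc4: +16 =654
r86=1010110 pc4: +16 =670
r87=1010111 pc5: +32 =702
r88=1011000 pc3: +8 =710
r89=1011001 pc4: +16 =726
r90=1011010 pc4: +16 =742
r91=1011011 pc5: +32 =774
r92=1011100 pc4: +16 =790
r93=1011101 pc5: +32 =822
r94=1011110 pc5: +32 =854
r95=1011111 pc6: +64 =918
r96=1100000 pc2: +4 =922
r97=1100001 pc3: +8 =930
r98=1100010 pc3: +8 =938
r99=1100011 pc4: +16 =954
r100=1100100 pc3: +8 =962
r101=1100101 pc4: +16 =978
r102=1100110 pc4: +16 =994
r103=1100111 pc5: +32 =1026
r104=1101000 pc3: +8 =1034
r105=1101001 pc4: +16 =1050
r106=1101010 pc4: +16 =1066
r107=1101011 pc5: +32 =1098
r108=1101100 pc4: +16 =1114
r109=1101101 pc5: +32 =1146
r110=1101110 pc5: +32 =1178
r111=1101111 pc6: +64 =1242
r112=1110000 pc3: +8 =1250

Answer: 1250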